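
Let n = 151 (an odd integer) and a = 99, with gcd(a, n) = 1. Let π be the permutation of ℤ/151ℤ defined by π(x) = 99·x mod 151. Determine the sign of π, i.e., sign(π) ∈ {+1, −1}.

+1

Orbit of 145 under x↦99x: [145, 10, 84, 11, 32, 148, 5]… (length divides ord_151(99)).
The orbit structure of x ↦ 99x mod 151: 3 orbits of sizes [75, 75, 1].
3 cycles on 151: each ℓ→(−1)^(ℓ−1), product (−1)^148 = +1.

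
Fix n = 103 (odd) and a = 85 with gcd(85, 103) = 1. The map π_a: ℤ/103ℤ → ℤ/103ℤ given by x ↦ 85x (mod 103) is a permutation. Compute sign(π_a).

Orbit of 24 under x↦85x: [24, 83, 51, 9, 44, 32, 42]… (length divides ord_103(85)).
The orbit structure of x ↦ 85x mod 103: 2 orbits of sizes [102, 1].
103 − 2 = 101 transpositions; sign(π) = (−1)^101 = -1.
Zolotarev: (85|103) = -1, matching the cycle-count sign.

-1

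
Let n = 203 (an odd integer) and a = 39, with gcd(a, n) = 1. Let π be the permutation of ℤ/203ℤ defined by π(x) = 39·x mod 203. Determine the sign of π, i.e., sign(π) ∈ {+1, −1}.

Orbit of 130 under x↦39x: [130, 198, 8, 109, 191, 141, 18]… (length divides ord_203(39)).
π_39 has 6 disjoint cycles with lengths [84, 84, 28, 3, 3, 1] on {0,…,202}.
sign(π) = (−1)^{n − #cycles} = (−1)^{203−6} = (−1)^197 = -1.
Zolotarev: (39|203) = -1, matching the cycle-count sign.

-1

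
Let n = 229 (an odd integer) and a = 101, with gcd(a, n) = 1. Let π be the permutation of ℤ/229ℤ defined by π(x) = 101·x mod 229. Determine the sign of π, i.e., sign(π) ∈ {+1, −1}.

Start at x=8: 8 → 121 → 84 → 11 → 195 → 1 → 101 → … (one orbit).
Cycle lengths of π_101 on ℤ/229ℤ: [76, 76, 76, 1]; 4 cycles in total.
With 4 cycles on 229 points, sign = (−1)^{229−4} = -1.

-1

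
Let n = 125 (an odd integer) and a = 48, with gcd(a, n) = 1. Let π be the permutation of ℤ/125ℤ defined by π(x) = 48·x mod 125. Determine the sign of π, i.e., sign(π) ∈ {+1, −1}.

-1

Orbit of 78 under x↦48x: [78, 119, 87, 51, 73, 4, 67]… (length divides ord_125(48)).
Cycle type of π: 100 + 20 + 4 + 1; total 4 cycles.
4 cycles on 125: each ℓ→(−1)^(ℓ−1), product (−1)^121 = -1.
The Jacobi symbol (48|125) = -1 (Zolotarev) agrees.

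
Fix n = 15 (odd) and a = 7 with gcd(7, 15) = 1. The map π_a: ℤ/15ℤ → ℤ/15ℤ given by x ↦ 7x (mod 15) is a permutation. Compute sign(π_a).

Start at x=1: 1 → 7 → 4 → 13 → 1 (one orbit).
π_7 has 6 disjoint cycles with lengths [4, 4, 4, 1, 1, 1] on {0,…,14}.
Σ(ℓ_i−1) = 15−6 = 9; sign = (−1)^9 = -1.
Via Zolotarev, sign(π_{7}) = (7|15) = -1.

-1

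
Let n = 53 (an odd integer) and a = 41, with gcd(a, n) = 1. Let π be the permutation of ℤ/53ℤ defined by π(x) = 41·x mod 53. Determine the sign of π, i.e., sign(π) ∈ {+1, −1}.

Start at x=43: 43 → 14 → 44 → 2 → 29 → 23 → 42 → … (one orbit).
2 cycles of lengths [52, 1].
Σ(ℓ_i−1) = 53−2 = 51; sign = (−1)^51 = -1.
Via Zolotarev, sign(π_{41}) = (41|53) = -1.

-1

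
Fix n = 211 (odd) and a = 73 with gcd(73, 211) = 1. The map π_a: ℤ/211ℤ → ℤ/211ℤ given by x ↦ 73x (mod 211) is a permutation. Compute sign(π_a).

Orbit of 123 under x↦73x: [123, 117, 101, 199, 179, 196, 171]… (length divides ord_211(73)).
Cycle lengths of π_73 on ℤ/211ℤ: [21, 21, 21, 21, 21, 21, 21, 21, 21, 21, 1]; 11 cycles in total.
sign(π) = (−1)^{n − #cycles} = (−1)^{211−11} = (−1)^200 = +1.
The Jacobi symbol (73|211) = +1 (Zolotarev) agrees.

+1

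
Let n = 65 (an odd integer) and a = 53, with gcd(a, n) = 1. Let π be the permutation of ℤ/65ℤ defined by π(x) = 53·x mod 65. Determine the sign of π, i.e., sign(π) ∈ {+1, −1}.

-1

Orbit of 27 under x↦53x: [27, 1, 53, 14]… (length divides ord_65(53)).
Decompose π into cycles: lengths [4, 4, 4, 4, 4, 4, 4, 4, 4, 4, 4, 4, 4, 1, 1, 1, 1, 1, 1, 1, 1, 1, 1, 1, 1, 1] (26 cycles, including the fixed point 0).
Σ(ℓ_i−1) = 65−26 = 39; sign = (−1)^39 = -1.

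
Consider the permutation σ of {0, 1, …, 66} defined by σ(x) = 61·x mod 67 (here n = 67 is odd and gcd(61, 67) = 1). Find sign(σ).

-1

Orbit of 48 under x↦61x: [48, 47, 53, 17, 32, 9, 13]… (length divides ord_67(61)).
Cycle lengths of π_61 on ℤ/67ℤ: [66, 1]; 2 cycles in total.
Σ(ℓ_i−1) = 67−2 = 65; sign = (−1)^65 = -1.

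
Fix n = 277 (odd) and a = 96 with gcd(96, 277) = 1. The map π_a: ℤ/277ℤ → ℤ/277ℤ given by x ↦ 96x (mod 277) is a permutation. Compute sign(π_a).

Start at x=196: 196 → 257 → 19 → 162 → 40 → 239 → 230 → … (one orbit).
2 cycles of lengths [276, 1].
2 cycles on 277: each ℓ→(−1)^(ℓ−1), product (−1)^275 = -1.
Check: (96/277) = -1 by Zolotarev.

-1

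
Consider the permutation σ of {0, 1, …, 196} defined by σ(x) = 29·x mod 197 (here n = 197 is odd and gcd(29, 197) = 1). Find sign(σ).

Trace 190: π^k(190) = [190, 191, 23, 76, 37, 88, 188] for k=0..6.
π_29 has 5 disjoint cycles with lengths [49, 49, 49, 49, 1] on {0,…,196}.
197 − 5 = 192 transpositions; sign(π) = (−1)^192 = +1.

+1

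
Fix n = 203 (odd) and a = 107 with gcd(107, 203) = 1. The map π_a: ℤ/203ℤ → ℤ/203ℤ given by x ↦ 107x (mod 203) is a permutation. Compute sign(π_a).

Trace 123: π^k(123) = [123, 169, 16, 88, 78, 23, 25] for k=0..6.
π_107 has 15 disjoint cycles with lengths [21, 21, 21, 21, 21, 21, 21, 21, 7, 7, 7, 7, 3, 3, 1] on {0,…,202}.
With 15 cycles on 203 points, sign = (−1)^{203−15} = +1.
The Jacobi symbol (107|203) = +1 (Zolotarev) agrees.

+1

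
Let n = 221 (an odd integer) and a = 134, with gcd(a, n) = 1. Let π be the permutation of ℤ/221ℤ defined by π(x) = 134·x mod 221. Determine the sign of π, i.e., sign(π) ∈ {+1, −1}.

Orbit of 121 under x↦134x: [121, 81, 25, 35, 49, 157, 43]… (length divides ord_221(134)).
The orbit structure of x ↦ 134x mod 221: 13 orbits of sizes [24, 24, 24, 24, 24, 24, 24, 24, 8, 8, 6, 6, 1].
sign(π) = (−1)^{n − #cycles} = (−1)^{221−13} = (−1)^208 = +1.

+1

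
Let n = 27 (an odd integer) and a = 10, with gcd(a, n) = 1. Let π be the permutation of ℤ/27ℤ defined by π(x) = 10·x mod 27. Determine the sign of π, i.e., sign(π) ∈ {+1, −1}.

Trace 19: π^k(19) = [19, 1, 10] for k=0..2.
Decompose π into cycles: lengths [3, 3, 3, 3, 3, 3, 1, 1, 1, 1, 1, 1, 1, 1, 1] (15 cycles, including the fixed point 0).
n − c = 27 − 15 = 12; sign = (−1)^12 = +1.
Via Zolotarev, sign(π_{10}) = (10|27) = +1.

+1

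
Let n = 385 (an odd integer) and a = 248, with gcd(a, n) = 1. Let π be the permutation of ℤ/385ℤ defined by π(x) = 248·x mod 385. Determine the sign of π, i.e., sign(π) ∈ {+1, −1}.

-1

Start at x=309: 309 → 17 → 366 → 293 → 284 → 362 → 71 → … (one orbit).
The orbit structure of x ↦ 248x mod 385: 14 orbits of sizes [60, 60, 60, 60, 30, 30, 20, 20, 12, 12, 10, 6, 4, 1].
n − c = 385 − 14 = 371; sign = (−1)^371 = -1.
The Jacobi symbol (248|385) = -1 (Zolotarev) agrees.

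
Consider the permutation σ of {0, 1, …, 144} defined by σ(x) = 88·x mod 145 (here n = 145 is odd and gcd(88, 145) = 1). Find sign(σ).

-1

Start at x=88: 88 → 59 → 117 → 1 → 88 (one orbit).
Cycle type of π: 4×29 + 1×29; total 58 cycles.
n − c = 145 − 58 = 87; sign = (−1)^87 = -1.
Zolotarev: (88|145) = -1, matching the cycle-count sign.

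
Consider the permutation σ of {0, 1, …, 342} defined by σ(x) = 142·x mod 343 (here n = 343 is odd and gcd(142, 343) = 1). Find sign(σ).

+1

Orbit of 100 under x↦142x: [100, 137, 246, 289, 221, 169, 331]… (length divides ord_343(142)).
The orbit structure of x ↦ 142x mod 343: 7 orbits of sizes [147, 147, 21, 21, 3, 3, 1].
343 − 7 = 336 transpositions; sign(π) = (−1)^336 = +1.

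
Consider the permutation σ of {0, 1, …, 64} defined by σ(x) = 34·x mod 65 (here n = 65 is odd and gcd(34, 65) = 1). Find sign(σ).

-1

Orbit of 1 under x↦34x: [1, 34, 51, 44]… (length divides ord_65(34)).
Cycle type of π: 4×15 + 2×2 + 1; total 18 cycles.
Σ(ℓ_i−1) = 65−18 = 47; sign = (−1)^47 = -1.
Check: (34/65) = -1 by Zolotarev.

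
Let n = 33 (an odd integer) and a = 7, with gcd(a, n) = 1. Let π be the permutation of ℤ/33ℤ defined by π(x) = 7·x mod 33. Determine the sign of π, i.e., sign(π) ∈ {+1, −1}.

-1

Start at x=16: 16 → 13 → 25 → 10 → 4 → 28 → 31 → … (one orbit).
Cycle lengths of π_7 on ℤ/33ℤ: [10, 10, 10, 1, 1, 1]; 6 cycles in total.
sign(π) = (−1)^{n − #cycles} = (−1)^{33−6} = (−1)^27 = -1.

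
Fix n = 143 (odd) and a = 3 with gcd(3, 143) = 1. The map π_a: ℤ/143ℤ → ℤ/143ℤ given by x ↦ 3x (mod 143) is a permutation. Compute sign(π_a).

+1

Trace 3: π^k(3) = [3, 9, 27, 81, 100, 14, 42] for k=0..6.
15 cycles of lengths [15, 15, 15, 15, 15, 15, 15, 15, 5, 5, 3, 3, 3, 3, 1].
n − c = 143 − 15 = 128; sign = (−1)^128 = +1.
Check: (3/143) = +1 by Zolotarev.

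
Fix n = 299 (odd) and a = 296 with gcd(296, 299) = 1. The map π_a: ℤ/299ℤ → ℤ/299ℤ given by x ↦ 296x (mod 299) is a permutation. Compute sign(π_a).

-1

Start at x=244: 244 → 165 → 103 → 289 → 30 → 209 → 270 → … (one orbit).
Cycle lengths of π_296 on ℤ/299ℤ: [66, 66, 66, 66, 22, 6, 6, 1]; 8 cycles in total.
299 − 8 = 291 transpositions; sign(π) = (−1)^291 = -1.
The Jacobi symbol (296|299) = -1 (Zolotarev) agrees.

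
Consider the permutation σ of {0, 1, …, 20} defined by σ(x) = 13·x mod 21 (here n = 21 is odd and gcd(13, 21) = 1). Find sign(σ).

-1

Start at x=13: 13 → 1 → 13 (one orbit).
π_13 has 12 disjoint cycles with lengths [2, 2, 2, 2, 2, 2, 2, 2, 2, 1, 1, 1] on {0,…,20}.
12 cycles on 21: each ℓ→(−1)^(ℓ−1), product (−1)^9 = -1.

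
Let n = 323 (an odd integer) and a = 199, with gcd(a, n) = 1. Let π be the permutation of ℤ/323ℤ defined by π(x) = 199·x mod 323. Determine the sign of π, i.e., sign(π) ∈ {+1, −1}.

-1

Orbit of 93 under x↦199x: [93, 96, 47, 309, 121, 177, 16]… (length divides ord_323(199)).
Cycle type of π: 144×2 + 16 + 9×2 + 1; total 6 cycles.
Σ(ℓ_i−1) = 323−6 = 317; sign = (−1)^317 = -1.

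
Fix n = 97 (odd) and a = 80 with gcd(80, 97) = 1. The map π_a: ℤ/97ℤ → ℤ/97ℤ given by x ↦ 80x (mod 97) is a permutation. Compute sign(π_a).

-1

Trace 72: π^k(72) = [72, 37, 50, 23, 94, 51, 6] for k=0..6.
2 cycles of lengths [96, 1].
With 2 cycles on 97 points, sign = (−1)^{97−2} = -1.
The Jacobi symbol (80|97) = -1 (Zolotarev) agrees.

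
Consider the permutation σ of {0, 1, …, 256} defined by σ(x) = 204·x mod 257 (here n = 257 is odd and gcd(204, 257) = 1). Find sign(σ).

Orbit of 108 under x↦204x: [108, 187, 112, 232, 40, 193, 51]… (length divides ord_257(204)).
2 cycles of lengths [256, 1].
sign(π) = (−1)^{n − #cycles} = (−1)^{257−2} = (−1)^255 = -1.

-1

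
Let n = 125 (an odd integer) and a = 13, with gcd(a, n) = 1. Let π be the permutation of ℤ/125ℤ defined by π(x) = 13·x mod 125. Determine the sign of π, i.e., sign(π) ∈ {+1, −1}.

Trace 46: π^k(46) = [46, 98, 24, 62, 56, 103, 89] for k=0..6.
The orbit structure of x ↦ 13x mod 125: 4 orbits of sizes [100, 20, 4, 1].
n − c = 125 − 4 = 121; sign = (−1)^121 = -1.
The Jacobi symbol (13|125) = -1 (Zolotarev) agrees.

-1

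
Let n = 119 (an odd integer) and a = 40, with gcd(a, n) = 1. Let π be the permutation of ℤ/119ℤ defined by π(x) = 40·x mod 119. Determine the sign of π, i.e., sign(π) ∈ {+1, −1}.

+1

Trace 64: π^k(64) = [64, 61, 60, 20, 86, 108, 36] for k=0..6.
5 cycles of lengths [48, 48, 16, 6, 1].
With 5 cycles on 119 points, sign = (−1)^{119−5} = +1.
(40|119)_J = +1 (Zolotarev's lemma cross-check).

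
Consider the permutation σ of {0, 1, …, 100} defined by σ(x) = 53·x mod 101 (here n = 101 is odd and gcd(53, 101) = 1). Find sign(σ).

-1

Start at x=35: 35 → 37 → 42 → 4 → 10 → 25 → 12 → … (one orbit).
The orbit structure of x ↦ 53x mod 101: 2 orbits of sizes [100, 1].
With 2 cycles on 101 points, sign = (−1)^{101−2} = -1.
Via Zolotarev, sign(π_{53}) = (53|101) = -1.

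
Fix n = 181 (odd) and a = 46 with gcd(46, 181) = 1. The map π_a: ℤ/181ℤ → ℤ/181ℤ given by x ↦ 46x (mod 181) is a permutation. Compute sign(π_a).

Trace 135: π^k(135) = [135, 56, 42, 122, 1, 46, 125] for k=0..6.
Cycle type of π: 10×18 + 1; total 19 cycles.
181 − 19 = 162 transpositions; sign(π) = (−1)^162 = +1.

+1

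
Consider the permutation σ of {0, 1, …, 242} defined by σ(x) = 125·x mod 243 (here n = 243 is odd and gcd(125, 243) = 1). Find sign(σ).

Start at x=188: 188 → 172 → 116 → 163 → 206 → 235 → 215 → … (one orbit).
Cycle lengths of π_125 on ℤ/243ℤ: [54, 54, 54, 18, 18, 18, 6, 6, 6, 2, 2, 2, 2, 1]; 14 cycles in total.
sign(π) = (−1)^{n − #cycles} = (−1)^{243−14} = (−1)^229 = -1.
Zolotarev: (125|243) = -1, matching the cycle-count sign.

-1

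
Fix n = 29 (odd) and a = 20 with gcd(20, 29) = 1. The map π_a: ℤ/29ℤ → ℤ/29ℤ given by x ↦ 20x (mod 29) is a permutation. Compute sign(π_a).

+1

Orbit of 16 under x↦20x: [16, 1, 20, 23, 25, 7, 24]… (length divides ord_29(20)).
The orbit structure of x ↦ 20x mod 29: 5 orbits of sizes [7, 7, 7, 7, 1].
sign(π) = (−1)^{n − #cycles} = (−1)^{29−5} = (−1)^24 = +1.
(20|29)_J = +1 (Zolotarev's lemma cross-check).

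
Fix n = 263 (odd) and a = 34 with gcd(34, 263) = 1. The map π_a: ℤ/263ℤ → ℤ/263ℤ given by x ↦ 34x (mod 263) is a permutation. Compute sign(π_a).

+1

Start at x=50: 50 → 122 → 203 → 64 → 72 → 81 → 124 → … (one orbit).
π_34 has 3 disjoint cycles with lengths [131, 131, 1] on {0,…,262}.
263 − 3 = 260 transpositions; sign(π) = (−1)^260 = +1.
(34|263)_J = +1 (Zolotarev's lemma cross-check).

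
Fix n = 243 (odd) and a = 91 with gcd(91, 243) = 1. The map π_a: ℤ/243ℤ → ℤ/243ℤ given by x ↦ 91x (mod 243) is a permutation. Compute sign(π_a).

+1

Trace 10: π^k(10) = [10, 181, 190, 37, 208, 217, 64] for k=0..6.
π_91 has 27 disjoint cycles with lengths [27, 27, 27, 27, 27, 27, 9, 9, 9, 9, 9, 9, 3, 3, 3, 3, 3, 3, 1, 1, 1, 1, 1, 1, 1, 1, 1] on {0,…,242}.
n − c = 243 − 27 = 216; sign = (−1)^216 = +1.
The Jacobi symbol (91|243) = +1 (Zolotarev) agrees.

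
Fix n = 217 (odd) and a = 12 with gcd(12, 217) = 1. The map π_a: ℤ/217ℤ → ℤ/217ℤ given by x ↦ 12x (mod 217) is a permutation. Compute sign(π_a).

+1

Trace 67: π^k(67) = [67, 153, 100, 115, 78, 68, 165] for k=0..6.
The orbit structure of x ↦ 12x mod 217: 9 orbits of sizes [30, 30, 30, 30, 30, 30, 30, 6, 1].
9 cycles on 217: each ℓ→(−1)^(ℓ−1), product (−1)^208 = +1.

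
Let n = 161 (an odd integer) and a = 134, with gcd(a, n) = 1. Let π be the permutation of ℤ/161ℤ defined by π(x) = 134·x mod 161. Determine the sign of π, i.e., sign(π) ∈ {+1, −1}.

Start at x=141: 141 → 57 → 71 → 15 → 78 → 148 → 29 → … (one orbit).
The orbit structure of x ↦ 134x mod 161: 14 orbits of sizes [22, 22, 22, 22, 22, 22, 22, 1, 1, 1, 1, 1, 1, 1].
14 cycles on 161: each ℓ→(−1)^(ℓ−1), product (−1)^147 = -1.

-1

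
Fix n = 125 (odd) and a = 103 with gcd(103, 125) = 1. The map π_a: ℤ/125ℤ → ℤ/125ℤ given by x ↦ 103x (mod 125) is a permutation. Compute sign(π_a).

Orbit of 62 under x↦103x: [62, 11, 8, 74, 122, 66, 48]… (length divides ord_125(103)).
Cycle lengths of π_103 on ℤ/125ℤ: [100, 20, 4, 1]; 4 cycles in total.
Σ(ℓ_i−1) = 125−4 = 121; sign = (−1)^121 = -1.

-1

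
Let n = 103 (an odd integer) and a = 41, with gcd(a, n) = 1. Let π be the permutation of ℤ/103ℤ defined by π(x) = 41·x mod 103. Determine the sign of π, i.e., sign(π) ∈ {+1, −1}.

+1

Orbit of 79 under x↦41x: [79, 46, 32, 76, 26, 36, 34]… (length divides ord_103(41)).
Cycle lengths of π_41 on ℤ/103ℤ: [51, 51, 1]; 3 cycles in total.
Σ(ℓ_i−1) = 103−3 = 100; sign = (−1)^100 = +1.
(41|103)_J = +1 (Zolotarev's lemma cross-check).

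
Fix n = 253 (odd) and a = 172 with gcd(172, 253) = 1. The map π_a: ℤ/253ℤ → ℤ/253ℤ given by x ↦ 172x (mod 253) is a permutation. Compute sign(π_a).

+1

Trace 100: π^k(100) = [100, 249, 71, 68, 58, 109, 26] for k=0..6.
Cycle type of π: 110×2 + 22 + 10 + 1; total 5 cycles.
With 5 cycles on 253 points, sign = (−1)^{253−5} = +1.
Via Zolotarev, sign(π_{172}) = (172|253) = +1.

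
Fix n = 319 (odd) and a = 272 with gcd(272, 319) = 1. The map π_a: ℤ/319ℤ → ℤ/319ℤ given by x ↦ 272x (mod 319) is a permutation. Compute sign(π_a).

+1

Orbit of 181 under x↦272x: [181, 106, 122, 8, 262, 127, 92]… (length divides ord_319(272)).
Cycle lengths of π_272 on ℤ/319ℤ: [140, 140, 28, 10, 1]; 5 cycles in total.
n − c = 319 − 5 = 314; sign = (−1)^314 = +1.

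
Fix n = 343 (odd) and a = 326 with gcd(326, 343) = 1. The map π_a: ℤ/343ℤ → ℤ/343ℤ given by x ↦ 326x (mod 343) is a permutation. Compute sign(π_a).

+1

Orbit of 204 under x↦326x: [204, 305, 303, 337, 102, 324, 323]… (length divides ord_343(326)).
Cycle lengths of π_326 on ℤ/343ℤ: [147, 147, 21, 21, 3, 3, 1]; 7 cycles in total.
Σ(ℓ_i−1) = 343−7 = 336; sign = (−1)^336 = +1.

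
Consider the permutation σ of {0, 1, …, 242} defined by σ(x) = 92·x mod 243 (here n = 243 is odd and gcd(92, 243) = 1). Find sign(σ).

Orbit of 164 under x↦92x: [164, 22, 80, 70, 122, 46, 101]… (length divides ord_243(92)).
6 cycles of lengths [162, 54, 18, 6, 2, 1].
With 6 cycles on 243 points, sign = (−1)^{243−6} = -1.

-1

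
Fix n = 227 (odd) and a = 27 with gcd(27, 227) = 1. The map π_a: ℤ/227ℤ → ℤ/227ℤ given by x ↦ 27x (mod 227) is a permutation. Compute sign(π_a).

+1

Orbit of 144 under x↦27x: [144, 29, 102, 30, 129, 78, 63]… (length divides ord_227(27)).
Decompose π into cycles: lengths [113, 113, 1] (3 cycles, including the fixed point 0).
227 − 3 = 224 transpositions; sign(π) = (−1)^224 = +1.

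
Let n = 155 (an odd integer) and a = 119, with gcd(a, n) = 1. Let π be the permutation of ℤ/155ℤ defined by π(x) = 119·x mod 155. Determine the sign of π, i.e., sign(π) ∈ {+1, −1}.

Start at x=1: 1 → 119 → 56 → 154 → 36 → 99 → 1 (one orbit).
π_119 has 28 disjoint cycles with lengths [6, 6, 6, 6, 6, 6, 6, 6, 6, 6, 6, 6, 6, 6, 6, 6, 6, 6, 6, 6, 6, 6, 6, 6, 6, 2, 2, 1] on {0,…,154}.
155 − 28 = 127 transpositions; sign(π) = (−1)^127 = -1.
The Jacobi symbol (119|155) = -1 (Zolotarev) agrees.

-1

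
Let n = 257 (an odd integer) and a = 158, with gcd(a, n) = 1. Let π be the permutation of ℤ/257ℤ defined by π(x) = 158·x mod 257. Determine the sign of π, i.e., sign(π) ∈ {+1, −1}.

+1

Start at x=18: 18 → 17 → 116 → 81 → 205 → 8 → 236 → … (one orbit).
Decompose π into cycles: lengths [128, 128, 1] (3 cycles, including the fixed point 0).
257 − 3 = 254 transpositions; sign(π) = (−1)^254 = +1.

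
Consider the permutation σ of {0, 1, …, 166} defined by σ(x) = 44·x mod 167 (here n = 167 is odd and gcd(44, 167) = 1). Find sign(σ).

Orbit of 3 under x↦44x: [3, 132, 130, 42, 11, 150, 87]… (length divides ord_167(44)).
Cycle lengths of π_44 on ℤ/167ℤ: [83, 83, 1]; 3 cycles in total.
n − c = 167 − 3 = 164; sign = (−1)^164 = +1.
Zolotarev: (44|167) = +1, matching the cycle-count sign.

+1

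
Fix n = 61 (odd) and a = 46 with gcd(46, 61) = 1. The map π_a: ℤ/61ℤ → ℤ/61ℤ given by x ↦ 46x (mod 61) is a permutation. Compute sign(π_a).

+1

Orbit of 45 under x↦46x: [45, 57, 60, 15, 19, 20, 5]… (length divides ord_61(46)).
Decompose π into cycles: lengths [30, 30, 1] (3 cycles, including the fixed point 0).
sign(π) = (−1)^{n − #cycles} = (−1)^{61−3} = (−1)^58 = +1.
(46|61)_J = +1 (Zolotarev's lemma cross-check).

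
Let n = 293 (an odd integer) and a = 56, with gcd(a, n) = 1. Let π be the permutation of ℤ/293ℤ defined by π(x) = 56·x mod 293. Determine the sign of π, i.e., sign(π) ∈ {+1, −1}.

Trace 229: π^k(229) = [229, 225, 1, 56, 206, 109, 244] for k=0..6.
π_56 has 5 disjoint cycles with lengths [73, 73, 73, 73, 1] on {0,…,292}.
With 5 cycles on 293 points, sign = (−1)^{293−5} = +1.

+1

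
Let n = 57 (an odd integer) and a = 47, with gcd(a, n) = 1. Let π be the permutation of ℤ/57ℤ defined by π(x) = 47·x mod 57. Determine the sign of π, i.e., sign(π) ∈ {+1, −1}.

-1

Trace 44: π^k(44) = [44, 16, 11, 4, 17, 1, 47] for k=0..6.
Decompose π into cycles: lengths [18, 18, 9, 9, 2, 1] (6 cycles, including the fixed point 0).
n − c = 57 − 6 = 51; sign = (−1)^51 = -1.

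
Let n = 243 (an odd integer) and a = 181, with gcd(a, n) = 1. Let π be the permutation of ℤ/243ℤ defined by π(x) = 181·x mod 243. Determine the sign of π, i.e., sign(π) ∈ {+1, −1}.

+1

Start at x=199: 199 → 55 → 235 → 10 → 109 → 46 → 64 → … (one orbit).
The orbit structure of x ↦ 181x mod 243: 27 orbits of sizes [27, 27, 27, 27, 27, 27, 9, 9, 9, 9, 9, 9, 3, 3, 3, 3, 3, 3, 1, 1, 1, 1, 1, 1, 1, 1, 1].
27 cycles on 243: each ℓ→(−1)^(ℓ−1), product (−1)^216 = +1.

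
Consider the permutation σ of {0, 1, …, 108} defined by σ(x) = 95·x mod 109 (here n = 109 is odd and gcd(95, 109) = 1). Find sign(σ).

-1

Trace 32: π^k(32) = [32, 97, 59, 46, 10, 78, 107] for k=0..6.
The orbit structure of x ↦ 95x mod 109: 2 orbits of sizes [108, 1].
Σ(ℓ_i−1) = 109−2 = 107; sign = (−1)^107 = -1.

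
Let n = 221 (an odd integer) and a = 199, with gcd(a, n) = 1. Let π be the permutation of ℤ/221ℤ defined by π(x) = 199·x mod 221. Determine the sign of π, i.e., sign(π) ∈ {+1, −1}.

-1

Trace 94: π^k(94) = [94, 142, 191, 218, 66, 95, 120] for k=0..6.
The orbit structure of x ↦ 199x mod 221: 8 orbits of sizes [48, 48, 48, 48, 16, 6, 6, 1].
n − c = 221 − 8 = 213; sign = (−1)^213 = -1.
The Jacobi symbol (199|221) = -1 (Zolotarev) agrees.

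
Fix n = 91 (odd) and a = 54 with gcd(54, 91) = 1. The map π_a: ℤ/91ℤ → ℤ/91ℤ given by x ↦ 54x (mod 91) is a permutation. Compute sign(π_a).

+1

Orbit of 54 under x↦54x: [54, 4, 34, 16, 45, 64, 89]… (length divides ord_91(54)).
π_54 has 9 disjoint cycles with lengths [12, 12, 12, 12, 12, 12, 12, 6, 1] on {0,…,90}.
9 cycles on 91: each ℓ→(−1)^(ℓ−1), product (−1)^82 = +1.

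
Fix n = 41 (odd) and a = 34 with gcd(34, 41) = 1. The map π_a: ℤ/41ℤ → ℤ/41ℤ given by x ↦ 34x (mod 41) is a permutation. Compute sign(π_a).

Orbit of 14 under x↦34x: [14, 25, 30, 36, 35, 1, 34]… (length divides ord_41(34)).
Cycle type of π: 40 + 1; total 2 cycles.
n − c = 41 − 2 = 39; sign = (−1)^39 = -1.

-1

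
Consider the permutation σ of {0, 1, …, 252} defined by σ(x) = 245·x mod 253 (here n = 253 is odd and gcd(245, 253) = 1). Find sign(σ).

-1

Trace 102: π^k(102) = [102, 196, 203, 147, 89, 47, 130] for k=0..6.
Cycle lengths of π_245 on ℤ/253ℤ: [110, 110, 22, 5, 5, 1]; 6 cycles in total.
n − c = 253 − 6 = 247; sign = (−1)^247 = -1.
Via Zolotarev, sign(π_{245}) = (245|253) = -1.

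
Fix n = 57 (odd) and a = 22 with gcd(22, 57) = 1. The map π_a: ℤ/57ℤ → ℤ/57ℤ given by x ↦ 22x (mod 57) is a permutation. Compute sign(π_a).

-1

Start at x=13: 13 → 1 → 22 → 28 → 46 → 43 → 34 → … (one orbit).
Decompose π into cycles: lengths [18, 18, 18, 1, 1, 1] (6 cycles, including the fixed point 0).
6 cycles on 57: each ℓ→(−1)^(ℓ−1), product (−1)^51 = -1.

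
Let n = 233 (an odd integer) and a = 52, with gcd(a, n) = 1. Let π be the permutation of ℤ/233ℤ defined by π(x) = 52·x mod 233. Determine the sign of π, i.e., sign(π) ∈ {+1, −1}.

+1

Start at x=33: 33 → 85 → 226 → 102 → 178 → 169 → 167 → … (one orbit).
Cycle type of π: 116×2 + 1; total 3 cycles.
Σ(ℓ_i−1) = 233−3 = 230; sign = (−1)^230 = +1.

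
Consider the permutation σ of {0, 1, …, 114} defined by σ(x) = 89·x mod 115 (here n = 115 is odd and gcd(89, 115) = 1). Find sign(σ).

Trace 1: π^k(1) = [1, 89, 101, 19, 81, 79, 16] for k=0..6.
π_89 has 8 disjoint cycles with lengths [22, 22, 22, 22, 22, 2, 2, 1] on {0,…,114}.
With 8 cycles on 115 points, sign = (−1)^{115−8} = -1.
Zolotarev: (89|115) = -1, matching the cycle-count sign.

-1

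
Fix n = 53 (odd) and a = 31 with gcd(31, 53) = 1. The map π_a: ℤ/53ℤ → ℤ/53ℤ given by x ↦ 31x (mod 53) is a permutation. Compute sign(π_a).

Trace 40: π^k(40) = [40, 21, 15, 41, 52, 22, 46] for k=0..6.
Decompose π into cycles: lengths [52, 1] (2 cycles, including the fixed point 0).
2 cycles on 53: each ℓ→(−1)^(ℓ−1), product (−1)^51 = -1.
Via Zolotarev, sign(π_{31}) = (31|53) = -1.

-1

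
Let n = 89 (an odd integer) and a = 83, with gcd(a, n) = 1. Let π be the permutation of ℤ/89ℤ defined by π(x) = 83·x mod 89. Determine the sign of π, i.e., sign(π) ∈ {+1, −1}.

Orbit of 85 under x↦83x: [85, 24, 34, 63, 67, 43, 9]… (length divides ord_89(83)).
Cycle lengths of π_83 on ℤ/89ℤ: [88, 1]; 2 cycles in total.
89 − 2 = 87 transpositions; sign(π) = (−1)^87 = -1.
(83|89)_J = -1 (Zolotarev's lemma cross-check).

-1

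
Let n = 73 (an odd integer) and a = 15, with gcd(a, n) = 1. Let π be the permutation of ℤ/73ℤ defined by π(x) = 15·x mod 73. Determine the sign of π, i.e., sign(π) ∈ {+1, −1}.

Trace 58: π^k(58) = [58, 67, 56, 37, 44, 3, 45] for k=0..6.
Cycle type of π: 72 + 1; total 2 cycles.
2 cycles on 73: each ℓ→(−1)^(ℓ−1), product (−1)^71 = -1.

-1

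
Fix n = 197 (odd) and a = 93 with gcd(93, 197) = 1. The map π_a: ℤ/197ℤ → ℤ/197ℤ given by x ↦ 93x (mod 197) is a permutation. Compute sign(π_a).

Orbit of 1 under x↦93x: [1, 93, 178, 6, 164, 83, 36]… (length divides ord_197(93)).
Cycle type of π: 14×14 + 1; total 15 cycles.
sign(π) = (−1)^{n − #cycles} = (−1)^{197−15} = (−1)^182 = +1.
(93|197)_J = +1 (Zolotarev's lemma cross-check).

+1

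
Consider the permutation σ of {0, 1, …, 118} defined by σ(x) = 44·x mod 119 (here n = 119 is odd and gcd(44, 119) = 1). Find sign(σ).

Start at x=114: 114 → 18 → 78 → 100 → 116 → 106 → 23 → … (one orbit).
π_44 has 6 disjoint cycles with lengths [48, 48, 16, 3, 3, 1] on {0,…,118}.
6 cycles on 119: each ℓ→(−1)^(ℓ−1), product (−1)^113 = -1.

-1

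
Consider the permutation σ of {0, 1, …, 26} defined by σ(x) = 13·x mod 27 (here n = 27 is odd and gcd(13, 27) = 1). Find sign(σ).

+1

Orbit of 1 under x↦13x: [1, 13, 7, 10, 22, 16, 19]… (length divides ord_27(13)).
Cycle lengths of π_13 on ℤ/27ℤ: [9, 9, 3, 3, 1, 1, 1]; 7 cycles in total.
With 7 cycles on 27 points, sign = (−1)^{27−7} = +1.
The Jacobi symbol (13|27) = +1 (Zolotarev) agrees.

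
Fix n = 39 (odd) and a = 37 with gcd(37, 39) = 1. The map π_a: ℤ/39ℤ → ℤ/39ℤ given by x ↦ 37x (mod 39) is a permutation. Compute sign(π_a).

-1

Orbit of 31 under x↦37x: [31, 16, 7, 25, 28, 22, 34]… (length divides ord_39(37)).
Cycle lengths of π_37 on ℤ/39ℤ: [12, 12, 12, 1, 1, 1]; 6 cycles in total.
6 cycles on 39: each ℓ→(−1)^(ℓ−1), product (−1)^33 = -1.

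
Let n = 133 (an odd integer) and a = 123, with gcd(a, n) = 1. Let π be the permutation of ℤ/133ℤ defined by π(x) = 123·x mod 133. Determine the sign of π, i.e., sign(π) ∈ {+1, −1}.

Trace 106: π^k(106) = [106, 4, 93, 1, 123, 100, 64] for k=0..6.
π_123 has 17 disjoint cycles with lengths [9, 9, 9, 9, 9, 9, 9, 9, 9, 9, 9, 9, 9, 9, 3, 3, 1] on {0,…,132}.
Σ(ℓ_i−1) = 133−17 = 116; sign = (−1)^116 = +1.
Via Zolotarev, sign(π_{123}) = (123|133) = +1.

+1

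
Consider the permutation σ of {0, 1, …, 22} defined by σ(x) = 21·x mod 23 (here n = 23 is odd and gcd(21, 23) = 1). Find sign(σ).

-1

Orbit of 14 under x↦21x: [14, 18, 10, 3, 17, 12, 22]… (length divides ord_23(21)).
Cycle lengths of π_21 on ℤ/23ℤ: [22, 1]; 2 cycles in total.
n − c = 23 − 2 = 21; sign = (−1)^21 = -1.
Check: (21/23) = -1 by Zolotarev.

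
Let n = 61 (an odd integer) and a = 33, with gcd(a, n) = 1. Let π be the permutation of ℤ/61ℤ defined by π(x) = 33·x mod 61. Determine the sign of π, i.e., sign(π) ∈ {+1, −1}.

-1

Start at x=8: 8 → 20 → 50 → 3 → 38 → 34 → 24 → … (one orbit).
4 cycles of lengths [20, 20, 20, 1].
sign(π) = (−1)^{n − #cycles} = (−1)^{61−4} = (−1)^57 = -1.
Check: (33/61) = -1 by Zolotarev.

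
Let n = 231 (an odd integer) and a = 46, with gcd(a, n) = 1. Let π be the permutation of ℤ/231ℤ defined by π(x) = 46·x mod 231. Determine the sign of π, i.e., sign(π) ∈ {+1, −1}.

-1

Orbit of 109 under x↦46x: [109, 163, 106, 25, 226, 1, 46]… (length divides ord_231(46)).
18 cycles of lengths [30, 30, 30, 30, 30, 30, 10, 10, 10, 3, 3, 3, 3, 3, 3, 1, 1, 1].
18 cycles on 231: each ℓ→(−1)^(ℓ−1), product (−1)^213 = -1.
Zolotarev: (46|231) = -1, matching the cycle-count sign.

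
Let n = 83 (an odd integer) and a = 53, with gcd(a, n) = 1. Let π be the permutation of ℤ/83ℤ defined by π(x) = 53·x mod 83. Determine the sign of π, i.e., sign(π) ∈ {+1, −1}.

-1

Start at x=6: 6 → 69 → 5 → 16 → 18 → 41 → 15 → … (one orbit).
π_53 has 2 disjoint cycles with lengths [82, 1] on {0,…,82}.
n − c = 83 − 2 = 81; sign = (−1)^81 = -1.
Check: (53/83) = -1 by Zolotarev.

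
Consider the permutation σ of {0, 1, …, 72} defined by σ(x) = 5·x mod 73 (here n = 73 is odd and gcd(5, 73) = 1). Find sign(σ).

Trace 68: π^k(68) = [68, 48, 21, 32, 14, 70, 58] for k=0..6.
Cycle type of π: 72 + 1; total 2 cycles.
73 − 2 = 71 transpositions; sign(π) = (−1)^71 = -1.

-1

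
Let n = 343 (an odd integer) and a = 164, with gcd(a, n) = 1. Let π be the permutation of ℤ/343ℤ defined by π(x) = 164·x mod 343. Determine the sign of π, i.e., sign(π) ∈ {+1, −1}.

Orbit of 48 under x↦164x: [48, 326, 299, 330, 269, 212, 125]… (length divides ord_343(164)).
Cycle type of π: 294 + 42 + 6 + 1; total 4 cycles.
4 cycles on 343: each ℓ→(−1)^(ℓ−1), product (−1)^339 = -1.

-1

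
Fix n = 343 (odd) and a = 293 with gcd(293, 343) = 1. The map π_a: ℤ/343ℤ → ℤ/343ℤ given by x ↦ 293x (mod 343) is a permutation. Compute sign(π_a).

Start at x=195: 195 → 197 → 97 → 295 → 342 → 50 → 244 → … (one orbit).
The orbit structure of x ↦ 293x mod 343: 46 orbits of sizes [14, 14, 14, 14, 14, 14, 14, 14, 14, 14, 14, 14, 14, 14, 14, 14, 14, 14, 14, 14, 14, 2, 2, 2, 2, 2, 2, 2, 2, 2, 2, 2, 2, 2, 2, 2, 2, 2, 2, 2, 2, 2, 2, 2, 2, 1].
46 cycles on 343: each ℓ→(−1)^(ℓ−1), product (−1)^297 = -1.
The Jacobi symbol (293|343) = -1 (Zolotarev) agrees.

-1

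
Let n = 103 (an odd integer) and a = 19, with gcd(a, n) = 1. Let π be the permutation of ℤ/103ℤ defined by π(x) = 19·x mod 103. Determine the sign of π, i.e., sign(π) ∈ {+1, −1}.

+1

Start at x=46: 46 → 50 → 23 → 25 → 63 → 64 → 83 → … (one orbit).
Cycle lengths of π_19 on ℤ/103ℤ: [51, 51, 1]; 3 cycles in total.
sign(π) = (−1)^{n − #cycles} = (−1)^{103−3} = (−1)^100 = +1.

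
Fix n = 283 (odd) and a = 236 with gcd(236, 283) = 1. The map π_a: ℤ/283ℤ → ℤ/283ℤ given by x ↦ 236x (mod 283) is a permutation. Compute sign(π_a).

+1

Trace 248: π^k(248) = [248, 230, 227, 85, 250, 136, 117] for k=0..6.
Cycle lengths of π_236 on ℤ/283ℤ: [141, 141, 1]; 3 cycles in total.
With 3 cycles on 283 points, sign = (−1)^{283−3} = +1.
Zolotarev: (236|283) = +1, matching the cycle-count sign.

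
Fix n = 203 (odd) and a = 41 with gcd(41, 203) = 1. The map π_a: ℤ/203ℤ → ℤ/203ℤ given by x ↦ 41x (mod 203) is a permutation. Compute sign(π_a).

Trace 1: π^k(1) = [1, 41, 57, 104] for k=0..3.
The orbit structure of x ↦ 41x mod 203: 53 orbits of sizes [4, 4, 4, 4, 4, 4, 4, 4, 4, 4, 4, 4, 4, 4, 4, 4, 4, 4, 4, 4, 4, 4, 4, 4, 4, 4, 4, 4, 4, 4, 4, 4, 4, 4, 4, 4, 4, 4, 4, 4, 4, 4, 4, 4, 4, 4, 4, 4, 4, 2, 2, 2, 1].
With 53 cycles on 203 points, sign = (−1)^{203−53} = +1.

+1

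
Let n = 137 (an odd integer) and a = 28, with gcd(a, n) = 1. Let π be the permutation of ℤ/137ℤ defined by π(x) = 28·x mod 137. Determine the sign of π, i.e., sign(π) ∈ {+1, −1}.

Trace 128: π^k(128) = [128, 22, 68, 123, 19, 121, 100] for k=0..6.
3 cycles of lengths [68, 68, 1].
137 − 3 = 134 transpositions; sign(π) = (−1)^134 = +1.
Via Zolotarev, sign(π_{28}) = (28|137) = +1.

+1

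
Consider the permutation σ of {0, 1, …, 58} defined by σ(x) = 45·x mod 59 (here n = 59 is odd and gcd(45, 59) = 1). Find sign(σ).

Orbit of 3 under x↦45x: [3, 17, 57, 28, 21, 1, 45]… (length divides ord_59(45)).
3 cycles of lengths [29, 29, 1].
3 cycles on 59: each ℓ→(−1)^(ℓ−1), product (−1)^56 = +1.
Check: (45/59) = +1 by Zolotarev.

+1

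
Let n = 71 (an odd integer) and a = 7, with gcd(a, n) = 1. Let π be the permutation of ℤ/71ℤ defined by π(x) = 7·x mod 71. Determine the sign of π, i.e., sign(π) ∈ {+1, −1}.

-1

Trace 20: π^k(20) = [20, 69, 57, 44, 24, 26, 40] for k=0..6.
2 cycles of lengths [70, 1].
sign(π) = (−1)^{n − #cycles} = (−1)^{71−2} = (−1)^69 = -1.
Via Zolotarev, sign(π_{7}) = (7|71) = -1.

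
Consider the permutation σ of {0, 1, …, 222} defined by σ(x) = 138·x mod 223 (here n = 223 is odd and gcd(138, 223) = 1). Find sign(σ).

Orbit of 82 under x↦138x: [82, 166, 162, 56, 146, 78, 60]… (length divides ord_223(138)).
Decompose π into cycles: lengths [111, 111, 1] (3 cycles, including the fixed point 0).
Σ(ℓ_i−1) = 223−3 = 220; sign = (−1)^220 = +1.
The Jacobi symbol (138|223) = +1 (Zolotarev) agrees.

+1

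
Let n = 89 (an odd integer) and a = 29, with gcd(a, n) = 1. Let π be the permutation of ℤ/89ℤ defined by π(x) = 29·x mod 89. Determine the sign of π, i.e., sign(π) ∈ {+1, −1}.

-1

Trace 39: π^k(39) = [39, 63, 47, 28, 11, 52, 84] for k=0..6.
Cycle type of π: 88 + 1; total 2 cycles.
Σ(ℓ_i−1) = 89−2 = 87; sign = (−1)^87 = -1.
Zolotarev: (29|89) = -1, matching the cycle-count sign.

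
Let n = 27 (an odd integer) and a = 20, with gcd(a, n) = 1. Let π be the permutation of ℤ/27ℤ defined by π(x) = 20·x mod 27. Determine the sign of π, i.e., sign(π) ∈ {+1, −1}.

-1

Start at x=23: 23 → 1 → 20 → 22 → 8 → 25 → 14 → … (one orbit).
4 cycles of lengths [18, 6, 2, 1].
Σ(ℓ_i−1) = 27−4 = 23; sign = (−1)^23 = -1.
The Jacobi symbol (20|27) = -1 (Zolotarev) agrees.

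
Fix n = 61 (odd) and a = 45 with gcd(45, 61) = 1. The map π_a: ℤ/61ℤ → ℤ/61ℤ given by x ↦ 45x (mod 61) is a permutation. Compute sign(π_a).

+1

Orbit of 42 under x↦45x: [42, 60, 16, 49, 9, 39, 47]… (length divides ord_61(45)).
π_45 has 3 disjoint cycles with lengths [30, 30, 1] on {0,…,60}.
sign(π) = (−1)^{n − #cycles} = (−1)^{61−3} = (−1)^58 = +1.
The Jacobi symbol (45|61) = +1 (Zolotarev) agrees.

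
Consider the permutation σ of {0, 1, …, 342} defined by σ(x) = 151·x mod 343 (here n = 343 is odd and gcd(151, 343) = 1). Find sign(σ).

Start at x=263: 263 → 268 → 337 → 123 → 51 → 155 → 81 → … (one orbit).
Cycle lengths of π_151 on ℤ/343ℤ: [147, 147, 21, 21, 3, 3, 1]; 7 cycles in total.
7 cycles on 343: each ℓ→(−1)^(ℓ−1), product (−1)^336 = +1.
The Jacobi symbol (151|343) = +1 (Zolotarev) agrees.

+1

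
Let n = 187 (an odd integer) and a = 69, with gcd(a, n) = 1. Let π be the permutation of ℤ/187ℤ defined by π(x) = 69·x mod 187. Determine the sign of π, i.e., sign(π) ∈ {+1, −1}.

+1

Trace 69: π^k(69) = [69, 86, 137, 103, 1] for k=0..4.
π_69 has 51 disjoint cycles with lengths [5, 5, 5, 5, 5, 5, 5, 5, 5, 5, 5, 5, 5, 5, 5, 5, 5, 5, 5, 5, 5, 5, 5, 5, 5, 5, 5, 5, 5, 5, 5, 5, 5, 5, 1, 1, 1, 1, 1, 1, 1, 1, 1, 1, 1, 1, 1, 1, 1, 1, 1] on {0,…,186}.
n − c = 187 − 51 = 136; sign = (−1)^136 = +1.
(69|187)_J = +1 (Zolotarev's lemma cross-check).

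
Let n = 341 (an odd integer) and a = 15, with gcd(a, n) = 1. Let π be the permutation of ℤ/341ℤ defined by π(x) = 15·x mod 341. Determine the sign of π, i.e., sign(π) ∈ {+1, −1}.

-1

Orbit of 157 under x↦15x: [157, 309, 202, 302, 97, 91, 1]… (length divides ord_341(15)).
π_15 has 36 disjoint cycles with lengths [10, 10, 10, 10, 10, 10, 10, 10, 10, 10, 10, 10, 10, 10, 10, 10, 10, 10, 10, 10, 10, 10, 10, 10, 10, 10, 10, 10, 10, 10, 10, 10, 10, 5, 5, 1] on {0,…,340}.
341 − 36 = 305 transpositions; sign(π) = (−1)^305 = -1.
Via Zolotarev, sign(π_{15}) = (15|341) = -1.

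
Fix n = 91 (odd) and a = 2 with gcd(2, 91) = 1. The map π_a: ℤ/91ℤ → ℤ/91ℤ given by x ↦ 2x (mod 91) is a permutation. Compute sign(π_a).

-1

Trace 37: π^k(37) = [37, 74, 57, 23, 46, 1, 2] for k=0..6.
10 cycles of lengths [12, 12, 12, 12, 12, 12, 12, 3, 3, 1].
10 cycles on 91: each ℓ→(−1)^(ℓ−1), product (−1)^81 = -1.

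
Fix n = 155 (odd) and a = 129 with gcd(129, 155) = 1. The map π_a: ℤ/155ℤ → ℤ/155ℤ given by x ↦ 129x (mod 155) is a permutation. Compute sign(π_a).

+1

Start at x=129: 129 → 56 → 94 → 36 → 149 → 1 → 129 (one orbit).
33 cycles of lengths [6, 6, 6, 6, 6, 6, 6, 6, 6, 6, 6, 6, 6, 6, 6, 6, 6, 6, 6, 6, 3, 3, 3, 3, 3, 3, 3, 3, 3, 3, 2, 2, 1].
155 − 33 = 122 transpositions; sign(π) = (−1)^122 = +1.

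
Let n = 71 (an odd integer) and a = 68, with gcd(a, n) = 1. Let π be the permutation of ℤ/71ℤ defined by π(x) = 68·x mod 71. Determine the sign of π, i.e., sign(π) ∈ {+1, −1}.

Trace 62: π^k(62) = [62, 27, 61, 30, 52, 57, 42] for k=0..6.
The orbit structure of x ↦ 68x mod 71: 2 orbits of sizes [70, 1].
Σ(ℓ_i−1) = 71−2 = 69; sign = (−1)^69 = -1.
Zolotarev: (68|71) = -1, matching the cycle-count sign.

-1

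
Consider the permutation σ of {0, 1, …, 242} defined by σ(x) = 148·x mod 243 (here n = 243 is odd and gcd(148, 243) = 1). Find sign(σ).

+1

Orbit of 10 under x↦148x: [10, 22, 97, 19, 139, 160, 109]… (length divides ord_243(148)).
11 cycles of lengths [81, 81, 27, 27, 9, 9, 3, 3, 1, 1, 1].
11 cycles on 243: each ℓ→(−1)^(ℓ−1), product (−1)^232 = +1.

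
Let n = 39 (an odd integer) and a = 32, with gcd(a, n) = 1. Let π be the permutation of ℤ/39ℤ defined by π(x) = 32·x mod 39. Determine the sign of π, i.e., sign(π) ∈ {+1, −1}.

Start at x=11: 11 → 1 → 32 → 10 → 8 → 22 → 2 → … (one orbit).
Cycle type of π: 12×3 + 2 + 1; total 5 cycles.
n − c = 39 − 5 = 34; sign = (−1)^34 = +1.

+1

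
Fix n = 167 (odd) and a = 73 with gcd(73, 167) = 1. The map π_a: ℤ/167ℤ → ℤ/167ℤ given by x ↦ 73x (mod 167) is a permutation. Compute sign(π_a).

Orbit of 110 under x↦73x: [110, 14, 20, 124, 34, 144, 158]… (length divides ord_167(73)).
The orbit structure of x ↦ 73x mod 167: 2 orbits of sizes [166, 1].
With 2 cycles on 167 points, sign = (−1)^{167−2} = -1.
Zolotarev: (73|167) = -1, matching the cycle-count sign.

-1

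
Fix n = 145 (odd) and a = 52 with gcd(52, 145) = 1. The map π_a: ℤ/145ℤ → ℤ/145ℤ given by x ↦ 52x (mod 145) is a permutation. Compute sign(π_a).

Orbit of 107 under x↦52x: [107, 54, 53, 1, 52, 94, 103]… (length divides ord_145(52)).
Cycle type of π: 28×4 + 7×4 + 4 + 1; total 10 cycles.
145 − 10 = 135 transpositions; sign(π) = (−1)^135 = -1.
Check: (52/145) = -1 by Zolotarev.

-1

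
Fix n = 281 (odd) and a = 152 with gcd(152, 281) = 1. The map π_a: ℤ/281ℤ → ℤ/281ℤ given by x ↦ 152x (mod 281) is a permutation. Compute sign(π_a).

Orbit of 61 under x↦152x: [61, 280, 129, 219, 130, 90, 192]… (length divides ord_281(152)).
8 cycles of lengths [40, 40, 40, 40, 40, 40, 40, 1].
sign(π) = (−1)^{n − #cycles} = (−1)^{281−8} = (−1)^273 = -1.
Zolotarev: (152|281) = -1, matching the cycle-count sign.

-1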